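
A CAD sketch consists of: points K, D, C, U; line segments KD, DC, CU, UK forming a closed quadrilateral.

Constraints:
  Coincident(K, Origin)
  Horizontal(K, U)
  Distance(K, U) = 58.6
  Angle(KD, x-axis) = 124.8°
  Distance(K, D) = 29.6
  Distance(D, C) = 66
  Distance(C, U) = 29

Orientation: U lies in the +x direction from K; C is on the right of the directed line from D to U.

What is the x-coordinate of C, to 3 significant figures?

34.9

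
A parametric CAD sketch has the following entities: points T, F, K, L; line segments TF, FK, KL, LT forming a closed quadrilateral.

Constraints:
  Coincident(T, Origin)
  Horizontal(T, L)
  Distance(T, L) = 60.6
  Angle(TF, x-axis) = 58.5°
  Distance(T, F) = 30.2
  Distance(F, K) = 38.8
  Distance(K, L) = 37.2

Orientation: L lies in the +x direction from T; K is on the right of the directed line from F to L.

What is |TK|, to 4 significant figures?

27.97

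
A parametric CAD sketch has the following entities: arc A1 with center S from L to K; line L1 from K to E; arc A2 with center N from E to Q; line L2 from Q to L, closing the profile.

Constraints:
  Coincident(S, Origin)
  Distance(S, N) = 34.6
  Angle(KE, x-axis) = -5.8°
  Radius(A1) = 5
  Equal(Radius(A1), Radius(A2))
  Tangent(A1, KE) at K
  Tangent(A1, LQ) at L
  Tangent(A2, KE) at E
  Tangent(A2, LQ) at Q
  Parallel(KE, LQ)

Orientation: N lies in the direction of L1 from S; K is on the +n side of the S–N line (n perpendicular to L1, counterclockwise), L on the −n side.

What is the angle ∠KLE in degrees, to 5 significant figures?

73.880°

Tangency of A1 to both parallel lines with radius 5.0 puts K and L at S ± 5.0·n: K = (0.50528, 4.9744), L = (-0.50528, -4.9744). Equal radii place E and Q the same way about N: E = N + 5.0·n = (34.928, 1.4779), Q = N − 5.0·n = (33.918, -8.4710). Then cos ∠KLE = LK·LE / (|LK||LE|), giving 73.880°.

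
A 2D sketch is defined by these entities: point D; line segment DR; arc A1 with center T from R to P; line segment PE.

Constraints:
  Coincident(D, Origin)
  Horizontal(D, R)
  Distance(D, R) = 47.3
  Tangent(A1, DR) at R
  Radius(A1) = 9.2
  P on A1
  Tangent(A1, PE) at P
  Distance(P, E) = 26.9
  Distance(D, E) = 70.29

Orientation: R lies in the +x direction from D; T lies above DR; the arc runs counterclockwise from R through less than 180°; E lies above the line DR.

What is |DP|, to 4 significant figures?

56.80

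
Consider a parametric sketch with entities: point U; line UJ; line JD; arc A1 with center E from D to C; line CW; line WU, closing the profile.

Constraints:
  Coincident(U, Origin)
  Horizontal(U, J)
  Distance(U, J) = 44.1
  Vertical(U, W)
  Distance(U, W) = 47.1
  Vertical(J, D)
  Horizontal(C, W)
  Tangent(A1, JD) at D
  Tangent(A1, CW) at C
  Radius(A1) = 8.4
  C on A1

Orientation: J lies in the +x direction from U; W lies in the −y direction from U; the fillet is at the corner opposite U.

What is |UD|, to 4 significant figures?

58.67

U is at the origin; UJ is horizontal with |UJ| = 44.1 and J on the +x side, so J = (44.10, 0.000). U and W share the same x with |UW| = 47.1 and W on the −y side, so W = (0.000, -47.10). The virtual corner opposite U is at (44.10, -47.10). The tangent condition forces ED to be normal to JD and A1 meets CW tangentially, so EC is at right angles to CW, with radius 8.4, so the center E sits 8.4 in from both sides at E = (35.70, -38.70). That places the tangent points at D = (44.10, -38.70) on JD and C = (35.70, -47.10) on CW. Then |UD| = |D − U| = 58.67.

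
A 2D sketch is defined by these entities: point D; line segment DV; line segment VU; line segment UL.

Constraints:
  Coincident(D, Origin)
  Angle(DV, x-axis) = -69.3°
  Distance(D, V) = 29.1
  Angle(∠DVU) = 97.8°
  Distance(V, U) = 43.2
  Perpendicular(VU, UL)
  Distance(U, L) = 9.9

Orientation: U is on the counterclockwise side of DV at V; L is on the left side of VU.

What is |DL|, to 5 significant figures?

50.808

D is at the origin; DV runs at -69.3° with length 29.1, so V = 29.1·(cos -69.3°, sin -69.3°) = (10.286, -27.221). ∠DVU = 97.8°, so VU runs at -69.3° + (180° − 97.8°) = 12.900° from the x-axis; with |VU| = 43.2, U = V + 43.2·(cos 12.900°, sin 12.900°) = (52.396, -17.577). VU is perpendicular to UL; with |UL| = 9.9 on the left of VU, L = U + 9.9·(-0.22325, 0.97476) = (50.186, -7.9269). Then |DL| = |L − D| = 50.808.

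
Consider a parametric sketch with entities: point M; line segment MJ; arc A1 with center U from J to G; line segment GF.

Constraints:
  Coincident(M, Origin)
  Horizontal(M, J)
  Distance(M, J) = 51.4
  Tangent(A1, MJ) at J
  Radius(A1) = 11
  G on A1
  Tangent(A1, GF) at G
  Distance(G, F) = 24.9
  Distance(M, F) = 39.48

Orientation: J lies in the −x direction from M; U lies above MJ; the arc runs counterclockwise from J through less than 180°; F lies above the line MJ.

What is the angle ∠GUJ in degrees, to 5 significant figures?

58.930°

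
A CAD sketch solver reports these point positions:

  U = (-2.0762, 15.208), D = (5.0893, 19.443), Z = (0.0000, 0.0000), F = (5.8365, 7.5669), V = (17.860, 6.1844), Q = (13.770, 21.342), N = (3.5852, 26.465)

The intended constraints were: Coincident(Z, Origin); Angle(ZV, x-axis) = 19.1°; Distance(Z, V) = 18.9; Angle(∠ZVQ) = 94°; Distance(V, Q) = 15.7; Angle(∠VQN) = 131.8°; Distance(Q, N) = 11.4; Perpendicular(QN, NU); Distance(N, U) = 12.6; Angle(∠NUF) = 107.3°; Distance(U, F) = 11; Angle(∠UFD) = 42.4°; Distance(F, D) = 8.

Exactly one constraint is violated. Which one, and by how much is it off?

Distance(F, D) = 8 — off by 3.90.

Z = (0.00, 0.00) ✓; ZV at 19.10° ✓; |ZV| = 18.90 ✓; ∠ZVQ = 94.00° ✓; |VQ| = 15.70 ✓; ∠VQN = 131.8° ✓; |QN| = 11.40 ✓; ∠(QN, NU) = 90.00° ✓; |NU| = 12.60 ✓; ∠NUF = 107.3° ✓; |UF| = 11.00 ✓; ∠UFD = 42.40° ✓; |FD| = 11.90 ✗.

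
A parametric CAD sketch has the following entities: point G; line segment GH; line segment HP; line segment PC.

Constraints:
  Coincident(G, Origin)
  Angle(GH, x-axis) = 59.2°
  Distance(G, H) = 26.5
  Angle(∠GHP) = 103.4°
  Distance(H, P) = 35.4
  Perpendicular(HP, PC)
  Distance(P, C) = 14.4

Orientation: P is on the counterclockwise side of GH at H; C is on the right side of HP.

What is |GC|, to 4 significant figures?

57.79

G is at the origin; GH runs at 59.2° with length 26.5, so H = 26.5·(cos 59.2°, sin 59.2°) = (13.57, 22.76). ∠GHP = 103.4°, so HP runs at 59.2° + (180° − 103.4°) = 135.8° from the x-axis; with |HP| = 35.4, P = H + 35.4·(cos 135.8°, sin 135.8°) = (-11.81, 47.44). HP ⟂ PC; with |PC| = 14.4 on the right of HP, C = P + 14.4·(0.6972, 0.7169) = (-1.770, 57.77). Then |GC| = |C − G| = 57.79.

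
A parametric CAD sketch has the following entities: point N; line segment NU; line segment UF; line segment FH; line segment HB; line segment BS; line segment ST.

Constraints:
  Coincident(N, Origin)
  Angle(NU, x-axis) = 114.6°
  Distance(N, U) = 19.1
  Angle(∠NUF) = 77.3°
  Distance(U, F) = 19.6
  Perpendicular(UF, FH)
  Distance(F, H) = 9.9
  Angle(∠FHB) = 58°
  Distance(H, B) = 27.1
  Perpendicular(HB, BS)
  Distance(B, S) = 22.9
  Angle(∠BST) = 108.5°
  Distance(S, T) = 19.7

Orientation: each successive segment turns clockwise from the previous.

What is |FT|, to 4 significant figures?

21.00

The perpendicularity gives BS at right angles to HB, so BS runs at 69.90°; with |BS| = 22.9, S = (-4.310, 42.54). ∠BST = 108.5° gives ST at -1.600° from the x-axis; with |ST| = 19.7, T = (15.38, 41.99). Then |FT| = |T − F| = 21.00.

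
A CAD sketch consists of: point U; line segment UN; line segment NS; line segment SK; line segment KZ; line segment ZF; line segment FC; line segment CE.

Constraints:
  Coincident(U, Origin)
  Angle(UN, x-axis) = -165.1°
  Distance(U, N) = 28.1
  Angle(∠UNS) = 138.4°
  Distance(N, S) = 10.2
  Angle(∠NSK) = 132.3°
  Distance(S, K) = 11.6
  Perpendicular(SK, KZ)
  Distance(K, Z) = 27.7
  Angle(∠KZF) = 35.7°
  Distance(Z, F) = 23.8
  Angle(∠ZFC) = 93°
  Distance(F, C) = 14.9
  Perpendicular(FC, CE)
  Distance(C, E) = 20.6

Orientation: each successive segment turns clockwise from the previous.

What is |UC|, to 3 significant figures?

40.2

U is at the origin; UN runs at -165.1° with length 28.1, so N = (-27.2, -7.23). ∠UNS = 138.4° gives NS at 153° from the x-axis; with |NS| = 10.2, S = (-36.3, -2.64). ∠NSK = 132.3° gives SK at 106° from the x-axis; with |SK| = 11.6, K = (-39.4, 8.53). SK ⟂ KZ, so KZ runs at 15.6°; with |KZ| = 27.7, Z = (-12.7, 16.0). ∠KZF = 35.7° gives ZF at -129° from the x-axis; with |ZF| = 23.8, F = (-27.6, -2.59). ∠ZFC = 93.0° gives FC at 144° from the x-axis; with |FC| = 14.9, C = (-39.7, 6.10). Then |UC| = |C − U| = 40.2.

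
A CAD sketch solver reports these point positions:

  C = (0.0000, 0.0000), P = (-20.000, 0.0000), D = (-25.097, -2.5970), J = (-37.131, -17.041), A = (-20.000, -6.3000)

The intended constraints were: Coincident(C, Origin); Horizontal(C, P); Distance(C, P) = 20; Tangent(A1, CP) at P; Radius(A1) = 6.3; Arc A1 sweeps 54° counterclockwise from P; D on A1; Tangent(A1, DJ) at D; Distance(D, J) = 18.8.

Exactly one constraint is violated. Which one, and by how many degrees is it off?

Tangent(A1, DJ) at D — off by 3.80°.

C = (0.00, 0.00) ✓; C.y = 0.00, P.y = 0.00 ✓; |CP| = 20.00 ✓; ∠(AP, PC) = 90.00° ✓; |AP| = 6.300 ✓; bearing(A→D) − bearing(A→P) = 54.00° ✓; |AD| = 6.300 ✓; ∠(AD, DJ) = 93.80° ✗; |DJ| = 18.80 ✓.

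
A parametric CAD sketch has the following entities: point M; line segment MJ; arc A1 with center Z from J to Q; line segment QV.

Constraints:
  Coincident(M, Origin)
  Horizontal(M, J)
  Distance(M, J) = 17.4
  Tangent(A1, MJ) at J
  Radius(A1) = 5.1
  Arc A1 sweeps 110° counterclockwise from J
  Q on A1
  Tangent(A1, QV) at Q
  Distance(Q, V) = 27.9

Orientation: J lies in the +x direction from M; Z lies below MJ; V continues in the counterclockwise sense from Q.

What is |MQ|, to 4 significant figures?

14.35

The tangent condition forces ZJ to be normal to MJ, so Z = J + (0, -5.1) = (17.40, -5.100). On A1, J sits at bearing 90° from Z; a 110° counterclockwise sweep puts Q at bearing 200°, so Q = Z + 5.1·(cos 200°, sin 200°) = (12.61, -6.844). Then |MQ| = |Q − M| = 14.35.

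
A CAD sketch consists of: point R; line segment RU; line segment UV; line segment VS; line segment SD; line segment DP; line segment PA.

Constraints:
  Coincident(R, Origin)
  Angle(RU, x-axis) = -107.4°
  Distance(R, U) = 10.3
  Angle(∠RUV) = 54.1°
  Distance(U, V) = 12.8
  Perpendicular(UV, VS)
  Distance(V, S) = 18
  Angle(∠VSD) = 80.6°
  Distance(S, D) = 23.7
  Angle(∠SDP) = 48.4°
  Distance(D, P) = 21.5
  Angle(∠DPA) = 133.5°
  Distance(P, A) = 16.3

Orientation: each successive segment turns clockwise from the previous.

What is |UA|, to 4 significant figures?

22.45

R is at the origin; RU runs at -107.4° with length 10.3, so U = (-3.080, -9.829). ∠RUV = 54.1° gives UV at 126.7° from the x-axis; with |UV| = 12.8, V = (-10.73, 0.4341). The perpendicularity gives VS at right angles to UV, so VS runs at 36.70°; with |VS| = 18.0, S = (3.702, 11.19). ∠VSD = 80.6° gives SD at -62.70° from the x-axis; with |SD| = 23.7, D = (14.57, -9.869). ∠SDP = 48.4° gives DP at 165.7° from the x-axis; with |DP| = 21.5, P = (-6.262, -4.558). ∠DPA = 133.5° gives PA at 119.2° from the x-axis; with |PA| = 16.3, A = (-14.21, 9.670). Then |UA| = |A − U| = 22.45.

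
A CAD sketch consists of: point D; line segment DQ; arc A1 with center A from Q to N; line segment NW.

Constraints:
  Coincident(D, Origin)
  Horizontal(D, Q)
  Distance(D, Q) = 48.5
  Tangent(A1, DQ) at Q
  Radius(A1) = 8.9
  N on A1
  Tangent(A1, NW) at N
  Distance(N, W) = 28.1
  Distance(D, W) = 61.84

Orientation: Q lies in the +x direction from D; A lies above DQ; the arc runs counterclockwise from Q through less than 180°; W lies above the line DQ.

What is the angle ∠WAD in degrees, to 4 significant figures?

100.4°

Checks: |AN| = 8.900 ✓; ∠(AN, NW) = 90.00° ✓; |NW| = 28.10 ✓; |DW| = 61.84 ✓.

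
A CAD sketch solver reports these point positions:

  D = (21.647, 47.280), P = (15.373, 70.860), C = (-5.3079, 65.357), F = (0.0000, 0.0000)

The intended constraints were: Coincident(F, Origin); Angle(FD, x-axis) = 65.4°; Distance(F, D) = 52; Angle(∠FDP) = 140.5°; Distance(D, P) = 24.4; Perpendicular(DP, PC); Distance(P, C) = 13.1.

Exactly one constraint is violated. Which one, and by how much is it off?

Distance(P, C) = 13.1 — off by 8.30.

F = (0.00, 0.00) ✓; FD at 65.40° ✓; |FD| = 52.00 ✓; ∠FDP = 140.5° ✓; |DP| = 24.40 ✓; ∠(DP, PC) = 90.00° ✓; |PC| = 21.40 ✗.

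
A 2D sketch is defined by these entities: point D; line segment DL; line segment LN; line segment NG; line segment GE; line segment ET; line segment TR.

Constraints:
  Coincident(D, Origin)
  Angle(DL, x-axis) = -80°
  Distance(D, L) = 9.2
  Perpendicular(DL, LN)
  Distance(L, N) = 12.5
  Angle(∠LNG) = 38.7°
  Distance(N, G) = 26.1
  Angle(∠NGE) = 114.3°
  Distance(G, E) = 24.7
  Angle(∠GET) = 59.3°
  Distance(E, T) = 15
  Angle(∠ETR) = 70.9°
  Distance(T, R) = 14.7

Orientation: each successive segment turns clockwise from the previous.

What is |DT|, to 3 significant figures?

21.0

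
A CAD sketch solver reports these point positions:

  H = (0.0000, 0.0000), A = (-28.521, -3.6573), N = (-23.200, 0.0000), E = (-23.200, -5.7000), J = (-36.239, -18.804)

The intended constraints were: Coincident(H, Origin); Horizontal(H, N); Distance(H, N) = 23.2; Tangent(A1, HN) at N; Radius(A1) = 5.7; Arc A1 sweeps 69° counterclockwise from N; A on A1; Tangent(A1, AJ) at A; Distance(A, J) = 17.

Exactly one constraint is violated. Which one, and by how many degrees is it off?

Tangent(A1, AJ) at A — off by 6.00°.

H = (0.00, 0.00) ✓; H.y = 0.00, N.y = 0.00 ✓; |HN| = 23.20 ✓; ∠(EN, NH) = 90.00° ✓; |EN| = 5.700 ✓; bearing(E→A) − bearing(E→N) = 69.00° ✓; |EA| = 5.700 ✓; ∠(EA, AJ) = 96.00° ✗; |AJ| = 17.00 ✓.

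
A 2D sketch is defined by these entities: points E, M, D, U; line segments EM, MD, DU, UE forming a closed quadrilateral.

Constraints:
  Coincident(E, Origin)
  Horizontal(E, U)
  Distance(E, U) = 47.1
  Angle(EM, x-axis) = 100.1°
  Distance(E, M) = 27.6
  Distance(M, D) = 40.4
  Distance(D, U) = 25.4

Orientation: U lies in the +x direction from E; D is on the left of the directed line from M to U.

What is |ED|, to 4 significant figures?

41.84

E is at the origin; EU is horizontal with |EU| = 47.1 and U in +x, so U = (47.1, 0). EM runs at 100.1° with |EM| = 27.6, so M = (-4.840, 27.17). D is determined by |MD| = 40.4 and |DU| = 25.4 together: it lies at the intersection of circle(M, 40.4) and circle(U, 25.4). With |MU| = 58.62, the foot of the radical line on MU is 37.73 from M and the perpendicular offset is √(40.4² − 37.73²) = 14.45. Taking the left-of-MU solution: D = (35.29, 22.49).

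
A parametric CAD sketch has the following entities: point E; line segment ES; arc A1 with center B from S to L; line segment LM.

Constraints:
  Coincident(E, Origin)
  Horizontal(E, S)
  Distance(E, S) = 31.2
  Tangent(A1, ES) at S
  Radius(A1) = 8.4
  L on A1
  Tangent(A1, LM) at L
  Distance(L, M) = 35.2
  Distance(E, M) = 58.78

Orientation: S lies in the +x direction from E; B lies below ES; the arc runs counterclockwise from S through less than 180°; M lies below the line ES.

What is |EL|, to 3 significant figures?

26.6

Checks: |BL| = 8.400 ✓; ∠(BL, LM) = 90.00° ✓; |LM| = 35.20 ✓; |EM| = 58.78 ✓.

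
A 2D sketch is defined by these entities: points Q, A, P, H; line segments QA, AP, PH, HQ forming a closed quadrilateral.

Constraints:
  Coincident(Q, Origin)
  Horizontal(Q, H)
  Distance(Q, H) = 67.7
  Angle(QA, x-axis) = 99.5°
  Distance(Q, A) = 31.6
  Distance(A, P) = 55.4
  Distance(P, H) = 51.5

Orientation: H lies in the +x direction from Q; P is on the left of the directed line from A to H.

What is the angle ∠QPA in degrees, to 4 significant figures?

27.73°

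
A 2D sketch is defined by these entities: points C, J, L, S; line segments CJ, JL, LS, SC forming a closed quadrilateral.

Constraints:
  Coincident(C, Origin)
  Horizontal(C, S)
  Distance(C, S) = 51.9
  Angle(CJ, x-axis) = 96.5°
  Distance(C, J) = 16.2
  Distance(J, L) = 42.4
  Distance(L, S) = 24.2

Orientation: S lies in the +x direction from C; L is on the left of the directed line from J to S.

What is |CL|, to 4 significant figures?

45.50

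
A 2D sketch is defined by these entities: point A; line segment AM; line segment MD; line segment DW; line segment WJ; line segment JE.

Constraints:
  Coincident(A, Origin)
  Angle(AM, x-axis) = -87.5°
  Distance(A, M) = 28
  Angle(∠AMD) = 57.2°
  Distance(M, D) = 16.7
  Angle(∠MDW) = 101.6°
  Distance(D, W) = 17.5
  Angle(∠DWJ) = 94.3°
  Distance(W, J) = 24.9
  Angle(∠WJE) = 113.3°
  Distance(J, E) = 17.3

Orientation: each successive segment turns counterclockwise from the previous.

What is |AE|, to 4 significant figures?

32.53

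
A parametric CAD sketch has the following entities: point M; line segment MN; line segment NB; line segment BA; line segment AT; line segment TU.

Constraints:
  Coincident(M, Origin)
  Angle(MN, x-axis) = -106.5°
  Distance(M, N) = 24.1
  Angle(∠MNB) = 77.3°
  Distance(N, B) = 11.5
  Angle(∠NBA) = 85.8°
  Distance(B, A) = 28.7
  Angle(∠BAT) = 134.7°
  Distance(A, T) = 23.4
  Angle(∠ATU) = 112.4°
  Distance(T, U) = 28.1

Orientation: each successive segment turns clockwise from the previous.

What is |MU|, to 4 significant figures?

39.43

M is at the origin; MN runs at -106.5° with length 24.1, so N = (-6.845, -23.11). ∠MNB = 77.3° gives NB at 150.8° from the x-axis; with |NB| = 11.5, B = (-16.88, -17.50). ∠NBA = 85.8° gives BA at 56.60° from the x-axis; with |BA| = 28.7, A = (-1.085, 6.463). ∠BAT = 134.7° gives AT at 11.30° from the x-axis; with |AT| = 23.4, T = (21.86, 11.05). ∠ATU = 112.4° gives TU at -56.30° from the x-axis; with |TU| = 28.1, U = (37.45, -12.33). Then |MU| = |U − M| = 39.43.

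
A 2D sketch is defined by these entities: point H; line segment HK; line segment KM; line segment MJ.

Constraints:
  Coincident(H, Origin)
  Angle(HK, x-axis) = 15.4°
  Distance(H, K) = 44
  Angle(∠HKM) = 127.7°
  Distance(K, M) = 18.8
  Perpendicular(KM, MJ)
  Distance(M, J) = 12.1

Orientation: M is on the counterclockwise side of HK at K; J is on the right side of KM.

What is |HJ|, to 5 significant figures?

65.499

∠HKM = 127.7°, so KM runs at 15.4° + (180° − 127.7°) = 67.700° from the x-axis; with |KM| = 18.8, M = K + 18.8·(cos 67.700°, sin 67.700°) = (49.554, 29.078). KM is perpendicular to MJ; with |MJ| = 12.1 on the right of KM, J = M + 12.1·(0.92521, -0.37946) = (60.749, 24.487). Then |HJ| = |J − H| = 65.499.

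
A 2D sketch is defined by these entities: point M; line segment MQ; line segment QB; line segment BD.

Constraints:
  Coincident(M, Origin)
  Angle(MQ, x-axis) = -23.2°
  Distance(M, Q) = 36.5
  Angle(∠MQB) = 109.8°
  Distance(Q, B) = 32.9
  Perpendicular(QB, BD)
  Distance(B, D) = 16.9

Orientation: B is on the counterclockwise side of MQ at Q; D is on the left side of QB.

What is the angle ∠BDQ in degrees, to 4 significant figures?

62.81°

M is at the origin; MQ runs at -23.2° with length 36.5, so Q = 36.5·(cos -23.2°, sin -23.2°) = (33.55, -14.38). ∠MQB = 109.8°, so QB runs at -23.2° + (180° − 109.8°) = 47.00° from the x-axis; with |QB| = 32.9, B = Q + 32.9·(cos 47.00°, sin 47.00°) = (55.99, 9.683). QB is perpendicular to BD; with |BD| = 16.9 on the left of QB, D = B + 16.9·(-0.7314, 0.6820) = (43.63, 21.21). Then cos ∠BDQ = DB·DQ / (|DB||DQ|), giving 62.81°.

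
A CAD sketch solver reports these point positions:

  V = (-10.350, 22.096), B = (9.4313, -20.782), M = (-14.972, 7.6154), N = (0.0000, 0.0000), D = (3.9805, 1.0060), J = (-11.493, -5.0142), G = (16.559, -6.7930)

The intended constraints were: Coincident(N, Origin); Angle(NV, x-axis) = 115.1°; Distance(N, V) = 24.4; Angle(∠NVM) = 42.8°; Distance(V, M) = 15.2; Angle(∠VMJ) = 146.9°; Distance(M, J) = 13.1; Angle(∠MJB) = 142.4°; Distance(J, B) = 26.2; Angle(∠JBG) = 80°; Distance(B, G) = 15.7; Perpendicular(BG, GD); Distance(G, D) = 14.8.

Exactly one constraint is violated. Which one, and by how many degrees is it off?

Perpendicular(BG, GD) — off by 4.80°.

N = (0.00, 0.00) ✓; NV at 115.1° ✓; |NV| = 24.40 ✓; ∠NVM = 42.80° ✓; |VM| = 15.20 ✓; ∠VMJ = 146.9° ✓; |MJ| = 13.10 ✓; ∠MJB = 142.4° ✓; |JB| = 26.20 ✓; ∠JBG = 80.00° ✓; |BG| = 15.70 ✓; ∠(BG, GD) = 85.20° ✗; |GD| = 14.80 ✓.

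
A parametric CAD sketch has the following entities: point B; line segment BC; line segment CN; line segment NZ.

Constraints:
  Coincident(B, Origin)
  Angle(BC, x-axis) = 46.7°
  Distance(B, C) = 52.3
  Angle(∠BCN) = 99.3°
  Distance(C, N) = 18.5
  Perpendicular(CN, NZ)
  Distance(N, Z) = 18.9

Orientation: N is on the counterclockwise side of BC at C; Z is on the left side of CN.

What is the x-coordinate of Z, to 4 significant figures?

9.617

B is at the origin; BC runs at 46.7° with length 52.3, so C = 52.3·(cos 46.7°, sin 46.7°) = (35.87, 38.06). ∠BCN = 99.3°, so CN runs at 46.7° + (180° − 99.3°) = 127.4° from the x-axis; with |CN| = 18.5, N = C + 18.5·(cos 127.4°, sin 127.4°) = (24.63, 52.76). CN ⟂ NZ; with |NZ| = 18.9 on the left of CN, Z = N + 18.9·(-0.7944, -0.6074) = (9.617, 41.28). So Z.x = 9.617.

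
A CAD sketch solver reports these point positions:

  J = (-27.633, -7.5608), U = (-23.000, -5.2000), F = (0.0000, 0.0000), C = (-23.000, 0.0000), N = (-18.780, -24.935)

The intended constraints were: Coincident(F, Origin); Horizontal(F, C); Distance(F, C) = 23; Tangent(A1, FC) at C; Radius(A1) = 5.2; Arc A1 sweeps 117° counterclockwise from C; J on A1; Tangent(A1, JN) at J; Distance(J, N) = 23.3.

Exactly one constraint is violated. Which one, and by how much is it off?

Distance(J, N) = 23.3 — off by 3.80.

F = (0.00, 0.00) ✓; F.y = 0.00, C.y = 0.00 ✓; |FC| = 23.00 ✓; ∠(UC, CF) = 90.00° ✓; |UC| = 5.200 ✓; bearing(U→J) − bearing(U→C) = 117.0° ✓; |UJ| = 5.200 ✓; ∠(UJ, JN) = 90.00° ✓; |JN| = 19.50 ✗.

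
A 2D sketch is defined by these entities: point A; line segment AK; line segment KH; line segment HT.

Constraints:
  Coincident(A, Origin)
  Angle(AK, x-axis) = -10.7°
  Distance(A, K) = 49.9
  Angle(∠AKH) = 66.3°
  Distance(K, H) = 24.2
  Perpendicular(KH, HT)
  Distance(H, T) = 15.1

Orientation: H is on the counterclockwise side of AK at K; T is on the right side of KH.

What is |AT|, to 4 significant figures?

60.93

A is at the origin; AK runs at -10.7° with length 49.9, so K = 49.9·(cos -10.7°, sin -10.7°) = (49.03, -9.265). ∠AKH = 66.3°, so KH runs at -10.7° + (180° − 66.3°) = 103.0° from the x-axis; with |KH| = 24.2, H = K + 24.2·(cos 103.0°, sin 103.0°) = (43.59, 14.31). KH ⟂ HT; with |HT| = 15.1 on the right of KH, T = H + 15.1·(0.9744, 0.2250) = (58.30, 17.71). Then |AT| = |T − A| = 60.93.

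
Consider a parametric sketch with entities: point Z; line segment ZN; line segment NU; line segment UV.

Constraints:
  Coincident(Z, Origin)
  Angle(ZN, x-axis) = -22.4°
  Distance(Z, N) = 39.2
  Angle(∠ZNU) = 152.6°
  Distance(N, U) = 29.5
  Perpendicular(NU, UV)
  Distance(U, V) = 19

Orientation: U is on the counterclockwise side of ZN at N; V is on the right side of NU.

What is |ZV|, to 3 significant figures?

74.2

Z is at the origin; ZN runs at -22.4° with length 39.2, so N = 39.2·(cos -22.4°, sin -22.4°) = (36.2, -14.9). ∠ZNU = 152.6°, so NU runs at -22.4° + (180° − 152.6°) = 5.00° from the x-axis; with |NU| = 29.5, U = N + 29.5·(cos 5.00°, sin 5.00°) = (65.6, -12.4). The perpendicularity gives UV at right angles to NU; with |UV| = 19.0 on the right of NU, V = U + 19.0·(0.0872, -0.996) = (67.3, -31.3). Then |ZV| = |V − Z| = 74.2.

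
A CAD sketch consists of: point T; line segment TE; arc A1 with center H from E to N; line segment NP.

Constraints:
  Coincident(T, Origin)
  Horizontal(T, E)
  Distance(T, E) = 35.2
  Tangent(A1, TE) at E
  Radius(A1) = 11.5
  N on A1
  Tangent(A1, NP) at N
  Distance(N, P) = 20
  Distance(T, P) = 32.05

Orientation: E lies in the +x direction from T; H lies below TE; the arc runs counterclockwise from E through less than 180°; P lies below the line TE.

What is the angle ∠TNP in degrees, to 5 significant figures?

88.612°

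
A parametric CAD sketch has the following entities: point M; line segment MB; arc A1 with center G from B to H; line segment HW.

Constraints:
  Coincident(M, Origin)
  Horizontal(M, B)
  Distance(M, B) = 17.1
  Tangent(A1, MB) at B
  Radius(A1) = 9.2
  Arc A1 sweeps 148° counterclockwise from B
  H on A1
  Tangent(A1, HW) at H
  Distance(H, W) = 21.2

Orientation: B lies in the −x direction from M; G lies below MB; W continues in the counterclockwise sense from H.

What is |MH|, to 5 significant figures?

27.785

M is at the origin; M and B share the same y with |MB| = 17.1 and B on the −x side, so B = (-17.100, 0.0000). Since A1 is tangent to MB there, GB ⟂ MB, so G = B + (0, -9.2) = (-17.100, -9.2000). On A1, B sits at bearing 90° from G; a 148° counterclockwise sweep puts H at bearing 238°, so H = G + 9.2·(cos 238°, sin 238°) = (-21.975, -17.002). Then |MH| = |H − M| = 27.785.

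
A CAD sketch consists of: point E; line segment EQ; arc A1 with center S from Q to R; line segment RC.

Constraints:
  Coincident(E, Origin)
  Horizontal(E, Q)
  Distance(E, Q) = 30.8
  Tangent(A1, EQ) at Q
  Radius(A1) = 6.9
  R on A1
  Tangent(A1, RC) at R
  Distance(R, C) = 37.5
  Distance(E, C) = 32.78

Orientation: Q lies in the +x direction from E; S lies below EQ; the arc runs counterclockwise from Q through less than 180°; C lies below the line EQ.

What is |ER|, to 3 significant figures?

25.4

Checks: E = (0.00, 0.00) ✓; |SQ| = 6.900 ✓; |SR| = 6.900 ✓; ∠(SR, RC) = 90.00° ✓; |RC| = 37.50 ✓; |EC| = 32.78 ✓.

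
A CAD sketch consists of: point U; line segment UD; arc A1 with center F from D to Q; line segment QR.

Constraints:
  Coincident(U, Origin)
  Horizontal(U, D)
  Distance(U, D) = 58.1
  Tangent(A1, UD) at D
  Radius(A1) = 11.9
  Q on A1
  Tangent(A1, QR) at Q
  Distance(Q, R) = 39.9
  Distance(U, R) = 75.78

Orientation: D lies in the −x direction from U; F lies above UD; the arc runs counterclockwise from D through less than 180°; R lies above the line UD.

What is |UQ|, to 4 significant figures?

48.51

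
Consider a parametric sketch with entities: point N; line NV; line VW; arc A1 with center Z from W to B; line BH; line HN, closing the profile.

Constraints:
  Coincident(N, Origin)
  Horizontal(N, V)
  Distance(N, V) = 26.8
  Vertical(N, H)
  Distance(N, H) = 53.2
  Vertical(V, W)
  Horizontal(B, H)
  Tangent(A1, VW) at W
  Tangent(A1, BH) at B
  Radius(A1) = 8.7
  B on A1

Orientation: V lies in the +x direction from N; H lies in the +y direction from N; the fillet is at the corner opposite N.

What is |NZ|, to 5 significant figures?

48.040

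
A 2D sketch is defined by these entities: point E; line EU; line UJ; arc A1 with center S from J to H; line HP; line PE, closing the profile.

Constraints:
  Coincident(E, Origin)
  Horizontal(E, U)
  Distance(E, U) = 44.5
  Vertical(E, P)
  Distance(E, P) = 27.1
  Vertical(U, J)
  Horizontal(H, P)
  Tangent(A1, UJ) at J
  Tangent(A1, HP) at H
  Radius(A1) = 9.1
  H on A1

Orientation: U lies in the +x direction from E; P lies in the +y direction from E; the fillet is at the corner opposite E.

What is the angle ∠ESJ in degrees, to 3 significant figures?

153°

E is at the origin; E and U share the same y with |EU| = 44.5 and U on the +x side, so U = (44.5, 0.00). EP is vertical with |EP| = 27.1 and P on the +y side, so P = (0.00, 27.1). The virtual corner opposite E is at (44.5, 27.1). Since A1 is tangent to UJ there, SJ ⟂ UJ and since A1 is tangent to HP there, SH ⟂ HP, with radius 9.1, so the center S sits 9.1 in from both sides at S = (35.4, 18.0). That places the tangent points at J = (44.5, 18.0) on UJ and H = (35.4, 27.1) on HP. Then cos ∠ESJ = SE·SJ / (|SE||SJ|), giving 153°.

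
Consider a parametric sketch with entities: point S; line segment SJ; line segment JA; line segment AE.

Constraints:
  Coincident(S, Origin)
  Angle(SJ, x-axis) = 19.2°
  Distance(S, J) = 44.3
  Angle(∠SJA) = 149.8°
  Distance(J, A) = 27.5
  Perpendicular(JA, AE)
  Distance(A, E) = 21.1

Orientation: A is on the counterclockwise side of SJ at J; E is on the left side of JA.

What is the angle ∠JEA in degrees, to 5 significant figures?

52.502°

∠SJA = 149.8°, so JA runs at 19.2° + (180° − 149.8°) = 49.400° from the x-axis; with |JA| = 27.5, A = J + 27.5·(cos 49.400°, sin 49.400°) = (59.732, 35.449). JA ⟂ AE; with |AE| = 21.1 on the left of JA, E = A + 21.1·(-0.75927, 0.65077) = (43.712, 49.180). Then cos ∠JEA = EJ·EA / (|EJ||EA|), giving 52.502°.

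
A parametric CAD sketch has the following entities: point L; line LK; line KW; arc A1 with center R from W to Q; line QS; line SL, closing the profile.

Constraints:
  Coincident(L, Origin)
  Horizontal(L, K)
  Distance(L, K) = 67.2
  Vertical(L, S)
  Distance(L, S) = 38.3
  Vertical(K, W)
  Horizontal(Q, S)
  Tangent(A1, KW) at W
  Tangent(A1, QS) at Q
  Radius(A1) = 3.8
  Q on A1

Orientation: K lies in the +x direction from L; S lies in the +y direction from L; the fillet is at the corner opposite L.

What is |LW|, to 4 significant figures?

75.54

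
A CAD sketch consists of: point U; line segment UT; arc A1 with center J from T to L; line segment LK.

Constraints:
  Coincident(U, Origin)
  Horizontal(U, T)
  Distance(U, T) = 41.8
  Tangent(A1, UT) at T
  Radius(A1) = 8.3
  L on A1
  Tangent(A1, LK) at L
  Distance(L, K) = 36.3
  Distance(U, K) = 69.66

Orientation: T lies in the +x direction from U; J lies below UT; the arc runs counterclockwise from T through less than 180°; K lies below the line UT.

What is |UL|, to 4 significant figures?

37.12

Checks: |JL| = 8.300 ✓; ∠(JL, LK) = 90.00° ✓; |LK| = 36.30 ✓; |UK| = 69.66 ✓.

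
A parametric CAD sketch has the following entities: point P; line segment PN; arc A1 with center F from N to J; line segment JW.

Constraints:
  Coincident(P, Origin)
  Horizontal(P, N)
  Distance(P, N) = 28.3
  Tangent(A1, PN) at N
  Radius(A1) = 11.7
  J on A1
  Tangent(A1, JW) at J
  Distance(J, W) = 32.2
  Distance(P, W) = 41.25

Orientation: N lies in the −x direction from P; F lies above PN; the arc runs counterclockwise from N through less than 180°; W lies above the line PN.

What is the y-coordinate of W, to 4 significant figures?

40.19

Checks: |FJ| = 11.70 ✓; ∠(FJ, JW) = 90.00° ✓; |JW| = 32.20 ✓; |PW| = 41.25 ✓.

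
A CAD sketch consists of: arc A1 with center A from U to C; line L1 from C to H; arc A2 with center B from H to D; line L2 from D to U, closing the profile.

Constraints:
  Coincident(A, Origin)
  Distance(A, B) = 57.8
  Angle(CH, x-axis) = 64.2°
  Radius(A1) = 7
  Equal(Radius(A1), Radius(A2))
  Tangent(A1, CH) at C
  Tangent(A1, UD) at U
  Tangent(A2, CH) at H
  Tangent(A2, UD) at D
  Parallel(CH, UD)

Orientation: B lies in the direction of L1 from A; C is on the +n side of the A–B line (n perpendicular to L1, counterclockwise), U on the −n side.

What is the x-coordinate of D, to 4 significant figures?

31.46

Tangency of A1 to both parallel lines with radius 7.0 puts C and U at A ± 7.0·n: C = (-6.302, 3.047), U = (6.302, -3.047). Equal radii place H and D the same way about B: H = B + 7.0·n = (18.85, 55.09), D = B − 7.0·n = (31.46, 48.99). So D.x = 31.46.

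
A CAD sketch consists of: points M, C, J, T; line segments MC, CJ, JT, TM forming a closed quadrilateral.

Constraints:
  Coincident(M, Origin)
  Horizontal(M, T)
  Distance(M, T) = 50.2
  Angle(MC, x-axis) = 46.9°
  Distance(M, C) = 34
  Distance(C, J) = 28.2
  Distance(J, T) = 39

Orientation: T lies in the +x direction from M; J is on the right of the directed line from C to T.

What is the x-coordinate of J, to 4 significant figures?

11.21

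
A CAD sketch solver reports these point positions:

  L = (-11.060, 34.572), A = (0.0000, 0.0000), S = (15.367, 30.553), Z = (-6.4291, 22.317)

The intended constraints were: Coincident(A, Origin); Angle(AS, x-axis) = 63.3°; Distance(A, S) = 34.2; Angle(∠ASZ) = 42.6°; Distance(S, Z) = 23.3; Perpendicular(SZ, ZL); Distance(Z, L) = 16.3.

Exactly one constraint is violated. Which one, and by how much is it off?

Distance(Z, L) = 16.3 — off by 3.20.

A = (0.00, 0.00) ✓; AS at 63.30° ✓; |AS| = 34.20 ✓; ∠ASZ = 42.60° ✓; |SZ| = 23.30 ✓; ∠(SZ, ZL) = 90.00° ✓; |ZL| = 13.10 ✗.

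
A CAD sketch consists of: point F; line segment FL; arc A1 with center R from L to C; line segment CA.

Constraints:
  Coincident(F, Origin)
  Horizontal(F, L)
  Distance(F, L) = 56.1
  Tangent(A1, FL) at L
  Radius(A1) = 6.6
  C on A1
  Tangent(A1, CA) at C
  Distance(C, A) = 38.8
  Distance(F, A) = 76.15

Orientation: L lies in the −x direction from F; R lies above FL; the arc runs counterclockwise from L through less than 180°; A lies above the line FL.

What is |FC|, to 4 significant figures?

50.50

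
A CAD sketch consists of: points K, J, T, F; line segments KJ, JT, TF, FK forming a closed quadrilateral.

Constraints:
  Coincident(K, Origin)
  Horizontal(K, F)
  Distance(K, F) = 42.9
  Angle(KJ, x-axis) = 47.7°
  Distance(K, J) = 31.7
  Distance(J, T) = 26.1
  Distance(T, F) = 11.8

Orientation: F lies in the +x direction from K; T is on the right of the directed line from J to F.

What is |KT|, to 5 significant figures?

31.133

Checks: |JT| = 26.10 ✓; |TF| = 11.80 ✓.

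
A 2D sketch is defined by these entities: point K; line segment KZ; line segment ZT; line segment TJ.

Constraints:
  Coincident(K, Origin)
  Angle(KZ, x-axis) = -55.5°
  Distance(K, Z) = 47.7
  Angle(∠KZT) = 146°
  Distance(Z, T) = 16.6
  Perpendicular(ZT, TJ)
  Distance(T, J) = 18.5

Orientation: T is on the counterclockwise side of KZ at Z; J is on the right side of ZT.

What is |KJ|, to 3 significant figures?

72.1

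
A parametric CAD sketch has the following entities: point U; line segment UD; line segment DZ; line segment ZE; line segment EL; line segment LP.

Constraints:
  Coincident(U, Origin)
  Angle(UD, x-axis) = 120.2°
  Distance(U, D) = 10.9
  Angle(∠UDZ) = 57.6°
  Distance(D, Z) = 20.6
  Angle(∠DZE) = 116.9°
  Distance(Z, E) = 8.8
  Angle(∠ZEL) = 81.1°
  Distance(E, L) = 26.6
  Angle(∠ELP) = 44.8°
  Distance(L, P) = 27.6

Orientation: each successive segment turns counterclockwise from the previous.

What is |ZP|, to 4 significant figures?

12.15

U is at the origin; UD runs at 120.2° with length 10.9, so D = (-5.483, 9.421). ∠UDZ = 57.6° gives DZ at -117.4° from the x-axis; with |DZ| = 20.6, Z = (-14.96, -8.868). ∠DZE = 116.9° gives ZE at -54.30° from the x-axis; with |ZE| = 8.8, E = (-9.828, -16.01). ∠ZEL = 81.1° gives EL at 44.60° from the x-axis; with |EL| = 26.6, L = (9.112, 2.663). ∠ELP = 44.8° gives LP at 179.8° from the x-axis; with |LP| = 27.6, P = (-18.49, 2.759). Then |ZP| = |P − Z| = 12.15.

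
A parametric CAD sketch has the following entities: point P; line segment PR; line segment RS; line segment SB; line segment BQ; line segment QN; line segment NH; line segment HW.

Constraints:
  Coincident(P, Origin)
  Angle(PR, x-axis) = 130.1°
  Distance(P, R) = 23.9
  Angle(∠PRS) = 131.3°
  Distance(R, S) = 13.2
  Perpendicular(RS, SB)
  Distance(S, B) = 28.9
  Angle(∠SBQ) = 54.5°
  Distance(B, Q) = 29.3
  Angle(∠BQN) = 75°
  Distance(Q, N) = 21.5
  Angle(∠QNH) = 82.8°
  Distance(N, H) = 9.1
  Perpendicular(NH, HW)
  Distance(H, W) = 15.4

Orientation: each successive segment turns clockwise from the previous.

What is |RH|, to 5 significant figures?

12.306

P is at the origin; PR runs at 130.1° with length 23.9, so R = (-15.395, 18.282). ∠PRS = 131.3° gives RS at 81.400° from the x-axis; with |RS| = 13.2, S = (-13.421, 31.333). RS is perpendicular to SB, so SB runs at -8.6000°; with |SB| = 28.9, B = (15.154, 27.012). ∠SBQ = 54.5° gives BQ at -134.10° from the x-axis; with |BQ| = 29.3, Q = (-5.2359, 5.9705). ∠BQN = 75.0° gives QN at 120.90° from the x-axis; with |QN| = 21.5, N = (-16.277, 24.419). ∠QNH = 82.8° gives NH at 23.700° from the x-axis; with |NH| = 9.1, H = (-7.9445, 28.077). Then |RH| = |H − R| = 12.306.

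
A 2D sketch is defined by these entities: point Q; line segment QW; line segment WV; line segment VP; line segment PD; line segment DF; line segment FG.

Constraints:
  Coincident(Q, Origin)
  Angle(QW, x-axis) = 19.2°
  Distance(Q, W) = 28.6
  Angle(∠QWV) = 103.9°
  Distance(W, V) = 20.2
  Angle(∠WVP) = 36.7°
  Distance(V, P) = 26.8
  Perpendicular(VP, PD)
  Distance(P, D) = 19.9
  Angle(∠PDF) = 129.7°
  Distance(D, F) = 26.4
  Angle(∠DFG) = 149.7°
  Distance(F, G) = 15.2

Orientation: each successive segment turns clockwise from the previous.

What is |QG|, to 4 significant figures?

65.16

Q is at the origin; QW runs at 19.2° with length 28.6, so W = (27.01, 9.406). ∠QWV = 103.9° gives WV at -56.90° from the x-axis; with |WV| = 20.2, V = (38.04, -7.516). ∠WVP = 36.7° gives VP at 159.8° from the x-axis; with |VP| = 26.8, P = (12.89, 1.738). The perpendicularity gives PD at right angles to VP, so PD runs at 69.80°; with |PD| = 19.9, D = (19.76, 20.41). ∠PDF = 129.7° gives DF at 19.50° from the x-axis; with |DF| = 26.4, F = (44.65, 29.23). ∠DFG = 149.7° gives FG at -10.80° from the x-axis; with |FG| = 15.2, G = (59.58, 26.38). Then |QG| = |G − Q| = 65.16.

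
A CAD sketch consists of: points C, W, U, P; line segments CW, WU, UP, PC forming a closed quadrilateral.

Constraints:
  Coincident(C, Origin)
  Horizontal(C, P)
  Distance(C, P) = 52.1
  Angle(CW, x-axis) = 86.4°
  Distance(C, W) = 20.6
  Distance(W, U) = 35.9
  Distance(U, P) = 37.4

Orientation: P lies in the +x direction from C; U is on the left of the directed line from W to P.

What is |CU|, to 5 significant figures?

48.168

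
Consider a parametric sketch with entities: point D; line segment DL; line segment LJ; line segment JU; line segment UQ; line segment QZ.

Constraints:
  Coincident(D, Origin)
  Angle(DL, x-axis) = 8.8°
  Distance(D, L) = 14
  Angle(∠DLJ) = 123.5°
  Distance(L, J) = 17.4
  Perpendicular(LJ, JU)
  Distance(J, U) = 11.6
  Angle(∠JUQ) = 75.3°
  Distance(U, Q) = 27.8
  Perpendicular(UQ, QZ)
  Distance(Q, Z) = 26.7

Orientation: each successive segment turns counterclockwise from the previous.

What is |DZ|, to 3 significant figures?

33.3

∠JUQ = 75.3° gives UQ at -100° from the x-axis; with |UQ| = 27.8, Q = (5.74, -4.58). UQ ⟂ QZ, so QZ runs at -10.0°; with |QZ| = 26.7, Z = (32.0, -9.22). Then |DZ| = |Z − D| = 33.3.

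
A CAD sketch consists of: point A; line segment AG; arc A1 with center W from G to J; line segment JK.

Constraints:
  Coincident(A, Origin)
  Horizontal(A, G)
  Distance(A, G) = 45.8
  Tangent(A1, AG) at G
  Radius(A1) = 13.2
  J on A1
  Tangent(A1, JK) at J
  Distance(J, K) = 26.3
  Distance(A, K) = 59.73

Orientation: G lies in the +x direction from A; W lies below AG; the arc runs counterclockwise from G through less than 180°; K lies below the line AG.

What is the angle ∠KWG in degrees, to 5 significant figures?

172.74°

A is at the origin; A and G share the same y with |AG| = 45.8 and G on the +x side, so G = (45.800, 0.0000). The tangent condition forces WG to be normal to AG, so W = G + (0, -13.2) = (45.800, -13.200). Since WJ ⟂ JK (tangency), |WK| = √(13.2² + 26.3²) = 29.427 regardless of where J sits on A1. So K lies on both circle(A, 59.73) and circle(W, 29.427); the below-AG intersection is K = (42.080, -42.391). J is the foot of the tangent from K: J = (33.349, -17.582).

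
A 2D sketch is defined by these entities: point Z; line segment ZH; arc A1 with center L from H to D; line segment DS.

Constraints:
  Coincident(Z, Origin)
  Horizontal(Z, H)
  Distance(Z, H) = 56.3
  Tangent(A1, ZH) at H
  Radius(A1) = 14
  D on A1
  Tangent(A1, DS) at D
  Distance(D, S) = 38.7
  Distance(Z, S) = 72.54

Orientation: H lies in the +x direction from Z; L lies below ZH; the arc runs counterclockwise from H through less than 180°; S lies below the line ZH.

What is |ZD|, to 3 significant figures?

45.4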